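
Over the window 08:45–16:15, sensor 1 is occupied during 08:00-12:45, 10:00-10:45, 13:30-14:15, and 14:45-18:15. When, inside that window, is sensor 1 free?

The merged coverage is 08:00–12:45, 13:30–14:15, 14:45–18:15.
Complement within 08:45–16:15: 12:45–13:30, 14:15–14:45.

12:45–13:30, 14:15–14:45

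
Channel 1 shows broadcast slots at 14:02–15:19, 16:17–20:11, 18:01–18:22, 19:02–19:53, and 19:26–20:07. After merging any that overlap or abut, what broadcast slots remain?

14:02–15:19, 16:17–20:11

16:17–20:11 is disjoint → start new block.
18:01–18:22 overlaps/touches 16:17–20:11 → extend to 16:17–20:11.
19:02–19:53 overlaps/touches 16:17–20:11 → extend to 16:17–20:11.
19:26–20:07 overlaps/touches 16:17–20:11 → extend to 16:17–20:11.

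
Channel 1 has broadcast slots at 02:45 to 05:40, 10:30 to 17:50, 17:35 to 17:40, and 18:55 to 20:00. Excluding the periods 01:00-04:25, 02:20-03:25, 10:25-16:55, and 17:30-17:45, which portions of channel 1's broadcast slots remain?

04:25–05:40, 16:55–17:30, 17:45–17:50, 18:55–20:00

Merge the first list: 02:45–05:40, 10:30–17:50, 18:55–20:00.
Merge the second list: 01:00–04:25, 10:25–16:55, 17:30–17:45.
02:45–05:40 \ B = 04:25–05:40.
10:30–17:50 \ B = 16:55–17:30, 17:45–17:50.
18:55–20:00: nothing removed.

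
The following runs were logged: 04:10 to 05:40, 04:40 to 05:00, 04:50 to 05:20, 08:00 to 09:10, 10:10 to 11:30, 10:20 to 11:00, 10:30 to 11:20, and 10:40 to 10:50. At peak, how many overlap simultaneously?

At 10:40, 4 of the intervals are simultaneously active.
No point has more.

4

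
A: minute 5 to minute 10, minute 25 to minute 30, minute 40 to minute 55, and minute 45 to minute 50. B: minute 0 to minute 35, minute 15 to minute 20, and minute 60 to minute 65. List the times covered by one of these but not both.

minute 0 to minute 5, minute 10 to minute 25, minute 30 to minute 35, minute 40 to minute 55, minute 60 to minute 65

Merge the first list: minute 5 to minute 10, minute 25 to minute 30, minute 40 to minute 55.
Merge the second list: minute 0 to minute 35, minute 60 to minute 65.
A \ B = minute 40 to minute 55.
B \ A = minute 0 to minute 5, minute 10 to minute 25, minute 30 to minute 35, minute 60 to minute 65.
Union of the two gives the symmetric difference.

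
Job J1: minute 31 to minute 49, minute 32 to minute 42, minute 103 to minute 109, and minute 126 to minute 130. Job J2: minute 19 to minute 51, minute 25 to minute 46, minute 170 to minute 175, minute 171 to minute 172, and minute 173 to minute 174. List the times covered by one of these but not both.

minute 19 to minute 31, minute 49 to minute 51, minute 103 to minute 109, minute 126 to minute 130, minute 170 to minute 175

First set merges to minute 31 to minute 49, minute 103 to minute 109, minute 126 to minute 130.
Second set merges to minute 19 to minute 51, minute 170 to minute 175.
A \ B = minute 103 to minute 109, minute 126 to minute 130.
B \ A = minute 19 to minute 31, minute 49 to minute 51, minute 170 to minute 175.
Union of the two gives the symmetric difference.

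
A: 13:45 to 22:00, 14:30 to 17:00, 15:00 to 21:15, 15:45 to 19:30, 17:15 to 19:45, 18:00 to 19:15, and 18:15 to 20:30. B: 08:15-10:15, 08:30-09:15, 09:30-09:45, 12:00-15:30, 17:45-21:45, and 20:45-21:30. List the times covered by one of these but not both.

Merge the first list: 13:45–22:00.
Merge the second list: 08:15–10:15, 12:00–15:30, 17:45–21:45.
Only in the first: 15:30–17:45, 21:45–22:00.
Only in the second: 08:15–10:15, 12:00–13:45.
Together these are the periods covered by exactly one.

08:15–10:15, 12:00–13:45, 15:30–17:45, 21:45–22:00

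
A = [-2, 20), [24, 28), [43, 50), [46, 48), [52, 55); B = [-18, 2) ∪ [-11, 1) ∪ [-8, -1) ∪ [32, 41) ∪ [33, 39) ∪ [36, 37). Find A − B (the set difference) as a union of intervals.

[2, 20) ∪ [24, 28) ∪ [43, 50) ∪ [52, 55)

First set merges to [-2, 20), [24, 28), [43, 50), [52, 55).
Second set merges to [-18, 2), [32, 41).
[-2, 20) minus B → [2, 20).
[24, 28): no B overlap → unchanged.
[43, 50): no B overlap → unchanged.
[52, 55): no B overlap → unchanged.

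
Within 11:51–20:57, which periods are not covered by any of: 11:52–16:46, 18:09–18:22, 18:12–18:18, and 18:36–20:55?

11:51-11:52, 16:46-18:09, 18:22-18:36, 20:55-20:57

The merged coverage is 11:52-16:46, 18:09-18:22, 18:36-20:55.
Complement within 11:51-20:57: 11:51-11:52, 16:46-18:09, 18:22-18:36, 20:55-20:57.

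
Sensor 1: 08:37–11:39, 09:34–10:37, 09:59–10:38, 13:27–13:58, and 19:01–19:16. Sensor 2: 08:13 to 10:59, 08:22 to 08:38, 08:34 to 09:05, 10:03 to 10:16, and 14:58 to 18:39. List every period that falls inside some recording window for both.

First set merges to 08:37–11:39, 13:27–13:58, 19:01–19:16.
Second set merges to 08:13–10:59, 14:58–18:39.
08:37–11:39 overlaps B on 08:37–10:59.
13:27–13:58 falls entirely outside B.
19:01–19:16 falls entirely outside B.

08:37–10:59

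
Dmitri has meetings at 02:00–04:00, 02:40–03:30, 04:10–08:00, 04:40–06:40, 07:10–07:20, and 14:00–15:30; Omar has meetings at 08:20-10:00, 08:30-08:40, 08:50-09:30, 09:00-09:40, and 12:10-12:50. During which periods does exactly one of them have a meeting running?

02:00-04:00, 04:10-08:00, 08:20-10:00, 12:10-12:50, 14:00-15:30

Merge the first list: 02:00-04:00, 04:10-08:00, 14:00-15:30.
Merge the second list: 08:20-10:00, 12:10-12:50.
A \ B = 02:00-04:00, 04:10-08:00, 14:00-15:30.
B \ A = 08:20-10:00, 12:10-12:50.
Union of the two gives the symmetric difference.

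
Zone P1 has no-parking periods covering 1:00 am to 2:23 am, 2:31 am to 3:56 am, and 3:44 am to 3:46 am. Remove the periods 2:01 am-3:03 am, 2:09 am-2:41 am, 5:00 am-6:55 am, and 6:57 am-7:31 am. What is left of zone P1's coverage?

1:00 am-2:01 am, 3:03 am-3:56 am

Merge the first list: 1:00 am-2:23 am, 2:31 am-3:56 am.
Merge the second list: 2:01 am-3:03 am, 5:00 am-6:55 am, 6:57 am-7:31 am.
1:00 am-2:23 am with B removed leaves 1:00 am-2:01 am.
2:31 am-3:56 am with B removed leaves 3:03 am-3:56 am.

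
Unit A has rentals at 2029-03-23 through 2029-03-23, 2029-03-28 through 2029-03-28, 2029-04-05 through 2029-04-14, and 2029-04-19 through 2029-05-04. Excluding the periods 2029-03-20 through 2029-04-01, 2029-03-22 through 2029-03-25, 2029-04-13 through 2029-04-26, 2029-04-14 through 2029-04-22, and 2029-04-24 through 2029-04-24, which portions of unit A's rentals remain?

Second set merges to 2029-03-20 through 2029-04-01, 2029-04-13 through 2029-04-26.
2029-03-23 through 2029-03-23 lies entirely inside B → drops out.
2029-03-28 through 2029-03-28 lies entirely inside B → drops out.
2029-04-05 through 2029-04-14 with B removed leaves 2029-04-05 through 2029-04-12.
2029-04-19 through 2029-05-04 with B removed leaves 2029-04-27 through 2029-05-04.

2029-04-05 through 2029-04-12, 2029-04-27 through 2029-05-04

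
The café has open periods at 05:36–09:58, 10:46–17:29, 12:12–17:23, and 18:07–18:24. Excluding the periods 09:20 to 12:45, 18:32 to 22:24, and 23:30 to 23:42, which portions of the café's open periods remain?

First set merges to 05:36–09:58, 10:46–17:29, 18:07–18:24.
05:36–09:58 minus B → 05:36–09:20.
10:46–17:29 minus B → 12:45–17:29.
18:07–18:24: no B overlap → unchanged.

05:36–09:20, 12:45–17:29, 18:07–18:24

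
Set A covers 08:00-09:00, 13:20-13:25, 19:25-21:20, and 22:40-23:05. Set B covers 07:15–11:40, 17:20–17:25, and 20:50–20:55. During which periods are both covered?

08:00-09:00, 20:50-20:55

08:00-09:00 overlaps B on 08:00-09:00.
13:20-13:25 falls entirely outside B.
19:25-21:20 overlaps B on 20:50-20:55.
22:40-23:05 falls entirely outside B.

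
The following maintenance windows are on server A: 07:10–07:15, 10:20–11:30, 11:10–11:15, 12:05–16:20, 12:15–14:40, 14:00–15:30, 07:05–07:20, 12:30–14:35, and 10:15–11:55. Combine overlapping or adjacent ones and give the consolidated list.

Sort by start: 07:05–07:20, 07:10–07:15, 10:15–11:55, 10:20–11:30, 11:10–11:15, 12:05–16:20, 12:15–14:40, 12:30–14:35, 14:00–15:30.
07:10–07:15 overlaps/touches 07:05–07:20 → extend to 07:05–07:20.
10:15–11:55 is disjoint → start new block.
10:20–11:30 overlaps/touches 10:15–11:55 → extend to 10:15–11:55.
11:10–11:15 overlaps/touches 10:15–11:55 → extend to 10:15–11:55.
12:05–16:20 is disjoint → start new block.
12:15–14:40 overlaps/touches 12:05–16:20 → extend to 12:05–16:20.
12:30–14:35 overlaps/touches 12:05–16:20 → extend to 12:05–16:20.
14:00–15:30 overlaps/touches 12:05–16:20 → extend to 12:05–16:20.

07:05–07:20, 10:15–11:55, 12:05–16:20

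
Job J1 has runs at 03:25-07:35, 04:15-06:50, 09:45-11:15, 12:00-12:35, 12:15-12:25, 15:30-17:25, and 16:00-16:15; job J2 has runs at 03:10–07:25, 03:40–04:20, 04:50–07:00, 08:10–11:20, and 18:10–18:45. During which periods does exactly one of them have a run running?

Merge the first list: 03:25–07:35, 09:45–11:15, 12:00–12:35, 15:30–17:25.
Merge the second list: 03:10–07:25, 08:10–11:20, 18:10–18:45.
A \ B = 07:25–07:35, 12:00–12:35, 15:30–17:25.
B \ A = 03:10–03:25, 08:10–09:45, 11:15–11:20, 18:10–18:45.
Union of the two gives the symmetric difference.

03:10–03:25, 07:25–07:35, 08:10–09:45, 11:15–11:20, 12:00–12:35, 15:30–17:25, 18:10–18:45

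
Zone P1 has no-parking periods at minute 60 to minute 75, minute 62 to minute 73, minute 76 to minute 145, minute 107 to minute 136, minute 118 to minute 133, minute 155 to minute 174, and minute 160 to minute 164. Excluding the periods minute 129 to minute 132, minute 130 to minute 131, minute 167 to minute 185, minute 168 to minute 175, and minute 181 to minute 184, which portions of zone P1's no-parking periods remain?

First set merges to minute 60 to minute 75, minute 76 to minute 145, minute 155 to minute 174.
Second set merges to minute 129 to minute 132, minute 167 to minute 185.
minute 60 to minute 75: nothing removed.
minute 76 to minute 145 \ B = minute 76 to minute 129, minute 132 to minute 145.
minute 155 to minute 174 \ B = minute 155 to minute 167.

minute 60 to minute 75, minute 76 to minute 129, minute 132 to minute 145, minute 155 to minute 167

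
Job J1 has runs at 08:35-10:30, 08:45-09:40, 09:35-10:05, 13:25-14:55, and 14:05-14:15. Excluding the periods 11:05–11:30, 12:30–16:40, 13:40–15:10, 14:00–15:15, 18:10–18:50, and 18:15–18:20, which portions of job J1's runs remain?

A, merged: 08:35–10:30, 13:25–14:55.
B, merged: 11:05–11:30, 12:30–16:40, 18:10–18:50.
08:35–10:30: no B overlap → unchanged.
13:25–14:55: fully covered by B → removed.

08:35–10:30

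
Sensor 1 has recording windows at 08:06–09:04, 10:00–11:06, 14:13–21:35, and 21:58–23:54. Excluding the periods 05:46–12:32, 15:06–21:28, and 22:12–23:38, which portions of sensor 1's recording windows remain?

08:06–09:04 lies entirely inside B → drops out.
10:00–11:06 lies entirely inside B → drops out.
14:13–21:35 with B removed leaves 14:13–15:06, 21:28–21:35.
21:58–23:54 with B removed leaves 21:58–22:12, 23:38–23:54.

14:13–15:06, 21:28–21:35, 21:58–22:12, 23:38–23:54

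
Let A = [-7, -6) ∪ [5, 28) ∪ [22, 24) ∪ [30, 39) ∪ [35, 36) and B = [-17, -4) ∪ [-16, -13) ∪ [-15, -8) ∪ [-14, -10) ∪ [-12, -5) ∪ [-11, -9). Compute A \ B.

A, merged: [-7, -6), [5, 28), [30, 39).
B, merged: [-17, -4).
[-7, -6): fully covered by B → removed.
[5, 28): no B overlap → unchanged.
[30, 39): no B overlap → unchanged.

[5, 28) ∪ [30, 39)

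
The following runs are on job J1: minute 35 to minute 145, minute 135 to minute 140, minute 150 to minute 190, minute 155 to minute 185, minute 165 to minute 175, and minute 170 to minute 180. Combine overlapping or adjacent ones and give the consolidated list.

minute 135 to minute 140 overlaps/touches minute 35 to minute 145 → extend to minute 35 to minute 145.
minute 150 to minute 190 is disjoint → start new block.
minute 155 to minute 185 overlaps/touches minute 150 to minute 190 → extend to minute 150 to minute 190.
minute 165 to minute 175 overlaps/touches minute 150 to minute 190 → extend to minute 150 to minute 190.
minute 170 to minute 180 overlaps/touches minute 150 to minute 190 → extend to minute 150 to minute 190.

minute 35 to minute 145, minute 150 to minute 190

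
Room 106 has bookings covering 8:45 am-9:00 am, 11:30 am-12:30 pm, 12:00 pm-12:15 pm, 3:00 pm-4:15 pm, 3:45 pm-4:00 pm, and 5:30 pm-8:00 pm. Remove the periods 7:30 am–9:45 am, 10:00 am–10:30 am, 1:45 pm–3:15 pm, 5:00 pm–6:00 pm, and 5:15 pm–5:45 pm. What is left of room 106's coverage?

11:30 am-12:30 pm, 3:15 pm-4:15 pm, 6:00 pm-8:00 pm

First set merges to 8:45 am-9:00 am, 11:30 am-12:30 pm, 3:00 pm-4:15 pm, 5:30 pm-8:00 pm.
Second set merges to 7:30 am-9:45 am, 10:00 am-10:30 am, 1:45 pm-3:15 pm, 5:00 pm-6:00 pm.
8:45 am-9:00 am lies entirely inside B → drops out.
11:30 am-12:30 pm is untouched.
3:00 pm-4:15 pm with B removed leaves 3:15 pm-4:15 pm.
5:30 pm-8:00 pm with B removed leaves 6:00 pm-8:00 pm.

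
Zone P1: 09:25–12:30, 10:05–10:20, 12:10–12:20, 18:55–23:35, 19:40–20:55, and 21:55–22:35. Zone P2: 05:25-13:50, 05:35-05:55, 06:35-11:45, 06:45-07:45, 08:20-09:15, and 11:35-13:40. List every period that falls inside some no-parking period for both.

A, merged: 09:25-12:30, 18:55-23:35.
B, merged: 05:25-13:50.
09:25-12:30 overlaps B on 09:25-12:30.
18:55-23:35 falls entirely outside B.

09:25-12:30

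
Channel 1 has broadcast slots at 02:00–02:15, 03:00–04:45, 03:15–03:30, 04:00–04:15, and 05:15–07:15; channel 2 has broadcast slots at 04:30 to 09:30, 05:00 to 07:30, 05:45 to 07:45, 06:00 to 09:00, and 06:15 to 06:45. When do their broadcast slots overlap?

04:30-04:45, 05:15-07:15

A, merged: 02:00-02:15, 03:00-04:45, 05:15-07:15.
B, merged: 04:30-09:30.
02:00-02:15: no overlap with the second set.
03:00-04:45 meets the second set on 04:30-04:45.
05:15-07:15 meets the second set on 05:15-07:15.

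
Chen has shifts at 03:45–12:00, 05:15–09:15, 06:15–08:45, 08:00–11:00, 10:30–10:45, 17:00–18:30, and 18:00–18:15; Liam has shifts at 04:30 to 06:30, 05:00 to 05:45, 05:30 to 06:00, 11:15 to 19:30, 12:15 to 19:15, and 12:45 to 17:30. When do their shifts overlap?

First set merges to 03:45–12:00, 17:00–18:30.
Second set merges to 04:30–06:30, 11:15–19:30.
03:45–12:00 overlaps B on 04:30–06:30, 11:15–12:00.
17:00–18:30 overlaps B on 17:00–18:30.

04:30–06:30, 11:15–12:00, 17:00–18:30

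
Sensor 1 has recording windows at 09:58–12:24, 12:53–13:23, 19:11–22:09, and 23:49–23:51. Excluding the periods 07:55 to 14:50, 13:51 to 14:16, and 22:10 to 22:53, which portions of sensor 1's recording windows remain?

19:11-22:09, 23:49-23:51

B, merged: 07:55-14:50, 22:10-22:53.
09:58-12:24: entirely removed.
12:53-13:23: entirely removed.
19:11-22:09: nothing removed.
23:49-23:51: nothing removed.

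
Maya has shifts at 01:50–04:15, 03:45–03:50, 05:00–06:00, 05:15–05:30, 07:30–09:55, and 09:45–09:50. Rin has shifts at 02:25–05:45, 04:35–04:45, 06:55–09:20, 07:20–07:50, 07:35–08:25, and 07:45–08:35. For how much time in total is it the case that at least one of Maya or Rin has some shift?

Merge the first list: 01:50-04:15, 05:00-06:00, 07:30-09:55.
Merge the second list: 02:25-05:45, 06:55-09:20.
A ∪ B = 01:50-06:00, 06:55-09:55.
Total: 4 h 10 min + 3 h = 7 h 10 min.

7 h 10 min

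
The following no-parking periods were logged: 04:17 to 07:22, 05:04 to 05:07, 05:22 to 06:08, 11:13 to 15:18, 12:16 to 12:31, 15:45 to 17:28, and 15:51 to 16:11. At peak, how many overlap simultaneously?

Walk the sorted start/end points keeping a running depth.
The depth first hits 2 at 05:04.

2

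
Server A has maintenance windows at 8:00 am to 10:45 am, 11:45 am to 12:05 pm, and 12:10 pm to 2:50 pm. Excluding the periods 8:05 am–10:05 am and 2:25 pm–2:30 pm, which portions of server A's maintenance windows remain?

8:00 am-8:05 am, 10:05 am-10:45 am, 11:45 am-12:05 pm, 12:10 pm-2:25 pm, 2:30 pm-2:50 pm

8:00 am-10:45 am \ B = 8:00 am-8:05 am, 10:05 am-10:45 am.
11:45 am-12:05 pm: nothing removed.
12:10 pm-2:50 pm \ B = 12:10 pm-2:25 pm, 2:30 pm-2:50 pm.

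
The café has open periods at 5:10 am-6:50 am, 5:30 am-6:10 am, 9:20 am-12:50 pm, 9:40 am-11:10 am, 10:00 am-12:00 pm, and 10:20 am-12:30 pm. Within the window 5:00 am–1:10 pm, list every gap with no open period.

5:00 am-5:10 am, 6:50 am-9:20 am, 12:50 pm-1:10 pm

Covered (merged): 5:10 am-6:50 am, 9:20 am-12:50 pm.
Uncovered inside 5:00 am-1:10 pm: 5:00 am-5:10 am, 6:50 am-9:20 am, 12:50 pm-1:10 pm.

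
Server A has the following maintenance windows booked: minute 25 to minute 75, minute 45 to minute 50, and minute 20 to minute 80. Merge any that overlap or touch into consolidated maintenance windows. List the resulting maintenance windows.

Sort by start: minute 20 to minute 80, minute 25 to minute 75, minute 45 to minute 50.
minute 25 to minute 75 overlaps/touches minute 20 to minute 80 → extend to minute 20 to minute 80.
minute 45 to minute 50 overlaps/touches minute 20 to minute 80 → extend to minute 20 to minute 80.

minute 20 to minute 80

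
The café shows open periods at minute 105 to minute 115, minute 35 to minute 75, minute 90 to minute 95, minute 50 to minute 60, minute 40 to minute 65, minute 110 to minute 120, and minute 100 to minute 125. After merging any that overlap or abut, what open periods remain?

minute 35 to minute 75, minute 90 to minute 95, minute 100 to minute 125

Sort by start: minute 35 to minute 75, minute 40 to minute 65, minute 50 to minute 60, minute 90 to minute 95, minute 100 to minute 125, minute 105 to minute 115, minute 110 to minute 120.
minute 40 to minute 65 overlaps/touches minute 35 to minute 75 → extend to minute 35 to minute 75.
minute 50 to minute 60 overlaps/touches minute 35 to minute 75 → extend to minute 35 to minute 75.
minute 90 to minute 95 is disjoint → start new block.
minute 100 to minute 125 is disjoint → start new block.
minute 105 to minute 115 overlaps/touches minute 100 to minute 125 → extend to minute 100 to minute 125.
minute 110 to minute 120 overlaps/touches minute 100 to minute 125 → extend to minute 100 to minute 125.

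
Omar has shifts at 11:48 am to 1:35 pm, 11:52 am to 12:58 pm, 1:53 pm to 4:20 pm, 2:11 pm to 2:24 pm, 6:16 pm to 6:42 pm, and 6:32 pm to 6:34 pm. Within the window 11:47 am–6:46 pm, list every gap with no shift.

After merging, the occupied span is 11:48 am-1:35 pm, 1:53 pm-4:20 pm, 6:16 pm-6:42 pm.
Uncovered inside 11:47 am-6:46 pm: 11:47 am-11:48 am, 1:35 pm-1:53 pm, 4:20 pm-6:16 pm, 6:42 pm-6:46 pm.

11:47 am-11:48 am, 1:35 pm-1:53 pm, 4:20 pm-6:16 pm, 6:42 pm-6:46 pm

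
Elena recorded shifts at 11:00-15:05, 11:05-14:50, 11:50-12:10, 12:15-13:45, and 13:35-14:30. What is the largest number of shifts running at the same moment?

4

Sweep endpoints in order; track running count of active intervals.
Peak of 4 reached at 13:35.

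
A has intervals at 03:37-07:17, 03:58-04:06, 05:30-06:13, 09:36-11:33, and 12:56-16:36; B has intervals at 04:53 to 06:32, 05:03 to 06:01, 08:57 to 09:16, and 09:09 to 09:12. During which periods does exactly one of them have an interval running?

Merge the first list: 03:37–07:17, 09:36–11:33, 12:56–16:36.
Merge the second list: 04:53–06:32, 08:57–09:16.
A \ B = 03:37–04:53, 06:32–07:17, 09:36–11:33, 12:56–16:36.
B \ A = 08:57–09:16.
Union of the two gives the symmetric difference.

03:37–04:53, 06:32–07:17, 08:57–09:16, 09:36–11:33, 12:56–16:36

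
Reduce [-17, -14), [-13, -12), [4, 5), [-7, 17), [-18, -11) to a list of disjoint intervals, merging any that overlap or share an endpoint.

Sort by start: [-18, -11), [-17, -14), [-13, -12), [-7, 17), [4, 5).
[-17, -14) overlaps/touches [-18, -11) → extend to [-18, -11).
[-13, -12) overlaps/touches [-18, -11) → extend to [-18, -11).
[-7, 17) is disjoint → start new block.
[4, 5) overlaps/touches [-7, 17) → extend to [-7, 17).

[-18, -11) ∪ [-7, 17)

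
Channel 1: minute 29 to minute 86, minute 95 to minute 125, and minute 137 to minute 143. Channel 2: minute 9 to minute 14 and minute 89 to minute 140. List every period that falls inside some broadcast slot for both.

minute 29 to minute 86 falls entirely outside B.
minute 95 to minute 125 overlaps B on minute 95 to minute 125.
minute 137 to minute 143 overlaps B on minute 137 to minute 140.

minute 95 to minute 125, minute 137 to minute 140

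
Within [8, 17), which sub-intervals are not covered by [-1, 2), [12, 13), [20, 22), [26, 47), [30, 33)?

[8, 12) ∪ [13, 17)

The merged coverage is [-1, 2), [12, 13), [20, 22), [26, 47).
Complement within [8, 17): [8, 12), [13, 17).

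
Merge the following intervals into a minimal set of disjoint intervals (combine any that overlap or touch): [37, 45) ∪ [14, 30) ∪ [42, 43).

[14, 30) ∪ [37, 45)

Sort by start: [14, 30), [37, 45), [42, 43).
[37, 45) is disjoint → start new block.
[42, 43) overlaps/touches [37, 45) → extend to [37, 45).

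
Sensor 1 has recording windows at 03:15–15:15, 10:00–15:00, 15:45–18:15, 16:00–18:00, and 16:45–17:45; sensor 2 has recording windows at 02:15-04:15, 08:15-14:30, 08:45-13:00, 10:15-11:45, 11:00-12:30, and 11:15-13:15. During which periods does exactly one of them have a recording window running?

Merge the first list: 03:15–15:15, 15:45–18:15.
Merge the second list: 02:15–04:15, 08:15–14:30.
Only in the first: 04:15–08:15, 14:30–15:15, 15:45–18:15.
Only in the second: 02:15–03:15.
Together these are the periods covered by exactly one.

02:15–03:15, 04:15–08:15, 14:30–15:15, 15:45–18:15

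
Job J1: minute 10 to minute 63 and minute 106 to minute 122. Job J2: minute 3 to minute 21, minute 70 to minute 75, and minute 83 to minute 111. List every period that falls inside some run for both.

minute 10 to minute 63 overlaps B on minute 10 to minute 21.
minute 106 to minute 122 overlaps B on minute 106 to minute 111.

minute 10 to minute 21, minute 106 to minute 111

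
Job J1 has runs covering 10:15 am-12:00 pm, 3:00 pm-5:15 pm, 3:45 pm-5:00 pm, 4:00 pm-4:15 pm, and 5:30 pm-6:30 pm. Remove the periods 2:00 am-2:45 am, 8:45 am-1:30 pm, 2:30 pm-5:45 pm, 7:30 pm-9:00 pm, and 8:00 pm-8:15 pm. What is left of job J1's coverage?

First set merges to 10:15 am–12:00 pm, 3:00 pm–5:15 pm, 5:30 pm–6:30 pm.
Second set merges to 2:00 am–2:45 am, 8:45 am–1:30 pm, 2:30 pm–5:45 pm, 7:30 pm–9:00 pm.
10:15 am–12:00 pm: entirely removed.
3:00 pm–5:15 pm: entirely removed.
5:30 pm–6:30 pm \ B = 5:45 pm–6:30 pm.

5:45 pm–6:30 pm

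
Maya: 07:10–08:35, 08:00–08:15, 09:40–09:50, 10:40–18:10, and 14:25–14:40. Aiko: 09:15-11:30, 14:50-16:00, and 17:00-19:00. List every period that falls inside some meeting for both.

09:40–09:50, 10:40–11:30, 14:50–16:00, 17:00–18:10

Merge the first list: 07:10–08:35, 09:40–09:50, 10:40–18:10.
07:10–08:35 falls entirely outside B.
09:40–09:50 overlaps B on 09:40–09:50.
10:40–18:10 overlaps B on 10:40–11:30, 14:50–16:00, 17:00–18:10.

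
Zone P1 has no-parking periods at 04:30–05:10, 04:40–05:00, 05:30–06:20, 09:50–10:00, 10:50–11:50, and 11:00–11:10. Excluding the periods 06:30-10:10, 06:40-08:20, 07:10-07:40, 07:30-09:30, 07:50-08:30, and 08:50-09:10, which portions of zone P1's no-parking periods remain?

Merge the first list: 04:30–05:10, 05:30–06:20, 09:50–10:00, 10:50–11:50.
Merge the second list: 06:30–10:10.
04:30–05:10: nothing removed.
05:30–06:20: nothing removed.
09:50–10:00: entirely removed.
10:50–11:50: nothing removed.

04:30–05:10, 05:30–06:20, 10:50–11:50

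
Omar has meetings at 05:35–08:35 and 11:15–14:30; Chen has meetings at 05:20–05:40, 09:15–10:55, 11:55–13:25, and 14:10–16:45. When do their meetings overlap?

05:35-08:35 ∩ B → 05:35-05:40.
11:15-14:30 ∩ B → 11:55-13:25, 14:10-14:30.

05:35-05:40, 11:55-13:25, 14:10-14:30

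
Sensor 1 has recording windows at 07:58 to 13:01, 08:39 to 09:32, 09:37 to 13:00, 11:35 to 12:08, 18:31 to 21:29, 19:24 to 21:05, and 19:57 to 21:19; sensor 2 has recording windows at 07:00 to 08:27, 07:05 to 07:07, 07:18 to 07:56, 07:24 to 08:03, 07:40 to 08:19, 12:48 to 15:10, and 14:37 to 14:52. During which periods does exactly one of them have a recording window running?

A, merged: 07:58-13:01, 18:31-21:29.
B, merged: 07:00-08:27, 12:48-15:10.
A \ B = 08:27-12:48, 18:31-21:29.
B \ A = 07:00-07:58, 13:01-15:10.
Union of the two gives the symmetric difference.

07:00-07:58, 08:27-12:48, 13:01-15:10, 18:31-21:29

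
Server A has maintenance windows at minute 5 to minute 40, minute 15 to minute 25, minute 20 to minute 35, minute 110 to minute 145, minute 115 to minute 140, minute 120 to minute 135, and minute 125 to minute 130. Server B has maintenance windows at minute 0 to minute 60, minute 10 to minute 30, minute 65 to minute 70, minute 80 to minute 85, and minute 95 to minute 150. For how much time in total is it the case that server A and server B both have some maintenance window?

A, merged: minute 5 to minute 40, minute 110 to minute 145.
B, merged: minute 0 to minute 60, minute 65 to minute 70, minute 80 to minute 85, minute 95 to minute 150.
A ∩ B = minute 5 to minute 40, minute 110 to minute 145.
Total: 35 minutes + 35 minutes = 70 minutes.

70 minutes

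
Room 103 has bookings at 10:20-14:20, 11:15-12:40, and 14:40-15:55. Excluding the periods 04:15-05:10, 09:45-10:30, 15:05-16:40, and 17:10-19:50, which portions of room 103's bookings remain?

A, merged: 10:20–14:20, 14:40–15:55.
10:20–14:20 minus B → 10:30–14:20.
14:40–15:55 minus B → 14:40–15:05.

10:30–14:20, 14:40–15:05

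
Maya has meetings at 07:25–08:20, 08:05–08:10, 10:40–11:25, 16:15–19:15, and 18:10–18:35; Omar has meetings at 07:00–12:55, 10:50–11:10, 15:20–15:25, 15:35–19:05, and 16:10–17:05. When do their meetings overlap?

07:25–08:20, 10:40–11:25, 16:15–19:05

Merge the first list: 07:25–08:20, 10:40–11:25, 16:15–19:15.
Merge the second list: 07:00–12:55, 15:20–15:25, 15:35–19:05.
07:25–08:20 overlaps B on 07:25–08:20.
10:40–11:25 overlaps B on 10:40–11:25.
16:15–19:15 overlaps B on 16:15–19:05.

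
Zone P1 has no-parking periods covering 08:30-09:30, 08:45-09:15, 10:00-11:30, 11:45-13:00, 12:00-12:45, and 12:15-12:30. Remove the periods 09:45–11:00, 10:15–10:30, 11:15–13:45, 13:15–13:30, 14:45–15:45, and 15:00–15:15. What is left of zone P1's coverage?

A, merged: 08:30-09:30, 10:00-11:30, 11:45-13:00.
B, merged: 09:45-11:00, 11:15-13:45, 14:45-15:45.
08:30-09:30: nothing removed.
10:00-11:30 \ B = 11:00-11:15.
11:45-13:00: entirely removed.

08:30-09:30, 11:00-11:15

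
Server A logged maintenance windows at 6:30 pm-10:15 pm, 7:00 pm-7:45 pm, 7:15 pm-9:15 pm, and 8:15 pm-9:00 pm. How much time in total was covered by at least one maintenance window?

Merged: 6:30 pm–10:15 pm.
Length: 3 h 45 min.

3 h 45 min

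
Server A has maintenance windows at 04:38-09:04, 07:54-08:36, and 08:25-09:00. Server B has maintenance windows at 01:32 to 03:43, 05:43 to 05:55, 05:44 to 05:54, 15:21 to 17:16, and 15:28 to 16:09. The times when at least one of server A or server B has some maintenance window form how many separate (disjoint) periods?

3

First set merges to 04:38-09:04.
Second set merges to 01:32-03:43, 05:43-05:55, 15:21-17:16.
A ∪ B = 01:32-03:43, 04:38-09:04, 15:21-17:16.
That is 3 disjoint pieces.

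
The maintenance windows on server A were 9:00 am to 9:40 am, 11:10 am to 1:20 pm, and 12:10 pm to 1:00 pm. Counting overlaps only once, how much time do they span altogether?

Merged: 9:00 am-9:40 am, 11:10 am-1:20 pm.
Lengths: 40 min + 2 h 10 min = 2 h 50 min.

2 h 50 min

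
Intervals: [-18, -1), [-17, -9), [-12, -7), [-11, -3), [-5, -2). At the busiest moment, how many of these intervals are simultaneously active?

At -11, 4 of the intervals are simultaneously active.
No point has more.

4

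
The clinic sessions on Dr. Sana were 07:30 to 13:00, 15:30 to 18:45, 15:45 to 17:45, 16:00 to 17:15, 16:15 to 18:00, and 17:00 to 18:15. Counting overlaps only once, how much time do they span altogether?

8 h 45 min

Merged: 07:30–13:00, 15:30–18:45.
Lengths: 5 h 30 min + 3 h 15 min = 8 h 45 min.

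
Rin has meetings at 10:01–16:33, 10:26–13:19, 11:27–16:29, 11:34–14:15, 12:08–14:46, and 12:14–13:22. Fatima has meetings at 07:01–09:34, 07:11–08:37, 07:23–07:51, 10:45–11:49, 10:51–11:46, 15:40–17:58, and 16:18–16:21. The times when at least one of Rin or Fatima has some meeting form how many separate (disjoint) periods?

First set merges to 10:01–16:33.
Second set merges to 07:01–09:34, 10:45–11:49, 15:40–17:58.
A ∪ B = 07:01–09:34, 10:01–17:58.
That is 2 disjoint pieces.

2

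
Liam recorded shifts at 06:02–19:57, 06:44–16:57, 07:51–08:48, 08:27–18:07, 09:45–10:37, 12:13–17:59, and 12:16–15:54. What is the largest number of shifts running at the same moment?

Sweep endpoints in order; track running count of active intervals.
Peak of 5 reached at 12:16.

5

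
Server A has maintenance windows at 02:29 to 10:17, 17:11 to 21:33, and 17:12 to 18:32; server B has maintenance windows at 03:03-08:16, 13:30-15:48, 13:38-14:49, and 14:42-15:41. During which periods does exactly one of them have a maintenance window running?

First set merges to 02:29–10:17, 17:11–21:33.
Second set merges to 03:03–08:16, 13:30–15:48.
Only in the first: 02:29–03:03, 08:16–10:17, 17:11–21:33.
Only in the second: 13:30–15:48.
Together these are the periods covered by exactly one.

02:29–03:03, 08:16–10:17, 13:30–15:48, 17:11–21:33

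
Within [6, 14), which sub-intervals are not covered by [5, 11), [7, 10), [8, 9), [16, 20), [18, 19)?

[11, 14)

The merged coverage is [5, 11), [16, 20).
Complement within [6, 14): [11, 14).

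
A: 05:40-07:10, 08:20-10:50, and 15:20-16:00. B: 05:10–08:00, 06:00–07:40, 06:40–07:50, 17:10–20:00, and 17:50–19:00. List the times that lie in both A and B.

Merge the second list: 05:10-08:00, 17:10-20:00.
05:40-07:10 meets the second set on 05:40-07:10.
08:20-10:50: no overlap with the second set.
15:20-16:00: no overlap with the second set.

05:40-07:10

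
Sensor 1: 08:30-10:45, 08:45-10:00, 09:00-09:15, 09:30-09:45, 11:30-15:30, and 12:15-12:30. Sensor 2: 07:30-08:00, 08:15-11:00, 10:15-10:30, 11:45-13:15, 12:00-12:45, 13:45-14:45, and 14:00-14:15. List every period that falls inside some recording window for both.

Merge the first list: 08:30–10:45, 11:30–15:30.
Merge the second list: 07:30–08:00, 08:15–11:00, 11:45–13:15, 13:45–14:45.
08:30–10:45 overlaps B on 08:30–10:45.
11:30–15:30 overlaps B on 11:45–13:15, 13:45–14:45.

08:30–10:45, 11:45–13:15, 13:45–14:45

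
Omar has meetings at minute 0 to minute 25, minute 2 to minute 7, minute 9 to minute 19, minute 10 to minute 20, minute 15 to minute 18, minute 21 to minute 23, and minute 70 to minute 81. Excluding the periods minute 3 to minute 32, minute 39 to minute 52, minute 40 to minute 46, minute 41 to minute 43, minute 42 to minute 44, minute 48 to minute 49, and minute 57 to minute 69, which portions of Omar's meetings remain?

minute 0 to minute 3, minute 70 to minute 81

First set merges to minute 0 to minute 25, minute 70 to minute 81.
Second set merges to minute 3 to minute 32, minute 39 to minute 52, minute 57 to minute 69.
minute 0 to minute 25 minus B → minute 0 to minute 3.
minute 70 to minute 81: no B overlap → unchanged.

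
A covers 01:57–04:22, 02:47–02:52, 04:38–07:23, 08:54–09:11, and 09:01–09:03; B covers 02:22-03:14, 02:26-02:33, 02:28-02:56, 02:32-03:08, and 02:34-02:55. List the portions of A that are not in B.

01:57–02:22, 03:14–04:22, 04:38–07:23, 08:54–09:11

A, merged: 01:57–04:22, 04:38–07:23, 08:54–09:11.
B, merged: 02:22–03:14.
01:57–04:22 \ B = 01:57–02:22, 03:14–04:22.
04:38–07:23: nothing removed.
08:54–09:11: nothing removed.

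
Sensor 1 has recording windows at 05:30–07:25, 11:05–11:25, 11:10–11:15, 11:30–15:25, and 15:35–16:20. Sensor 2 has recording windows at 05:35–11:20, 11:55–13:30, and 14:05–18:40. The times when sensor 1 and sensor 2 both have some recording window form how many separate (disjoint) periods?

First set merges to 05:30–07:25, 11:05–11:25, 11:30–15:25, 15:35–16:20.
A ∩ B = 05:35–07:25, 11:05–11:20, 11:55–13:30, 14:05–15:25, 15:35–16:20.
That is 5 disjoint pieces.

5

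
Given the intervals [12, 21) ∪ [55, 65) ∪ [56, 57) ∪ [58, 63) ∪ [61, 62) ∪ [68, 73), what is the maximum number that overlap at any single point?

Sweep endpoints in order; track running count of active intervals.
Peak of 3 reached at 61.

3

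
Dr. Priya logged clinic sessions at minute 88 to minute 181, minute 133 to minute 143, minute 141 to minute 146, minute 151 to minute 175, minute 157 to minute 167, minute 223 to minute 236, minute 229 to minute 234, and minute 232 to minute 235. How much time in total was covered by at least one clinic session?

106 minutes

Merged: minute 88 to minute 181, minute 223 to minute 236.
Lengths: 93 minutes + 13 minutes = 106 minutes.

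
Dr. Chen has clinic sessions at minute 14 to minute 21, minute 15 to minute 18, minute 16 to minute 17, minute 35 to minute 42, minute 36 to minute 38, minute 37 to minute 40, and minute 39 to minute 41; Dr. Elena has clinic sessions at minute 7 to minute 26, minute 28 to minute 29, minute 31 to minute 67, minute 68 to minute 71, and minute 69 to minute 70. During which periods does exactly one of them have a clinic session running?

minute 7 to minute 14, minute 21 to minute 26, minute 28 to minute 29, minute 31 to minute 35, minute 42 to minute 67, minute 68 to minute 71

A, merged: minute 14 to minute 21, minute 35 to minute 42.
B, merged: minute 7 to minute 26, minute 28 to minute 29, minute 31 to minute 67, minute 68 to minute 71.
A but not B: none.
B but not A: minute 7 to minute 14, minute 21 to minute 26, minute 28 to minute 29, minute 31 to minute 35, minute 42 to minute 67, minute 68 to minute 71.
Combining gives A △ B.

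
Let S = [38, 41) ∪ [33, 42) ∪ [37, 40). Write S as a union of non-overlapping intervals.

[33, 42)

Sort by start: [33, 42), [37, 40), [38, 41).
[37, 40) overlaps/touches [33, 42) → extend to [33, 42).
[38, 41) overlaps/touches [33, 42) → extend to [33, 42).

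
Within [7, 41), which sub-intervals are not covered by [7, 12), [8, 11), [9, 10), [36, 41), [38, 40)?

[12, 36)

Covered (merged): [7, 12), [36, 41).
Gaps within [7, 41): [12, 36).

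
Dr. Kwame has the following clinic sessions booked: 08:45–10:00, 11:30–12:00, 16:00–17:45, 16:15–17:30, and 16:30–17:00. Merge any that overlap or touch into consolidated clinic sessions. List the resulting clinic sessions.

08:45–10:00, 11:30–12:00, 16:00–17:45

11:30–12:00 is disjoint → start new block.
16:00–17:45 is disjoint → start new block.
16:15–17:30 overlaps/touches 16:00–17:45 → extend to 16:00–17:45.
16:30–17:00 overlaps/touches 16:00–17:45 → extend to 16:00–17:45.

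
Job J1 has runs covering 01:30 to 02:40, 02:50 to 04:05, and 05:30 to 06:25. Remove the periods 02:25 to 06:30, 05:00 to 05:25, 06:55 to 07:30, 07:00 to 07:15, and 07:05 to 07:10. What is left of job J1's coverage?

Second set merges to 02:25-06:30, 06:55-07:30.
01:30-02:40 \ B = 01:30-02:25.
02:50-04:05: entirely removed.
05:30-06:25: entirely removed.

01:30-02:25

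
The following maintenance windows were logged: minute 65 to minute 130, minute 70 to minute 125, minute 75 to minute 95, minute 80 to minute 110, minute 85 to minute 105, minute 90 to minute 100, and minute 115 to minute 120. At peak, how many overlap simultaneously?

6

Sweep endpoints in order; track running count of active intervals.
Peak of 6 reached at minute 90.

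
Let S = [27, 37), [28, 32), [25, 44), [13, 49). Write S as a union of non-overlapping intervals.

Sort by start: [13, 49), [25, 44), [27, 37), [28, 32).
[25, 44) overlaps/touches [13, 49) → extend to [13, 49).
[27, 37) overlaps/touches [13, 49) → extend to [13, 49).
[28, 32) overlaps/touches [13, 49) → extend to [13, 49).

[13, 49)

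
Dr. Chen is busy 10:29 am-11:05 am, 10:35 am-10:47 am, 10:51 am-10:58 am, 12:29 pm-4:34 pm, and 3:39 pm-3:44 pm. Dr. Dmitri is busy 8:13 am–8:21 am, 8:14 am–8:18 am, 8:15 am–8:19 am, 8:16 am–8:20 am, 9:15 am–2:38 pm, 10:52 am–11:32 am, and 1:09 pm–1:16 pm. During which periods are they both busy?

10:29 am–11:05 am, 12:29 pm–2:38 pm

Merge the first list: 10:29 am–11:05 am, 12:29 pm–4:34 pm.
Merge the second list: 8:13 am–8:21 am, 9:15 am–2:38 pm.
10:29 am–11:05 am meets the second set on 10:29 am–11:05 am.
12:29 pm–4:34 pm meets the second set on 12:29 pm–2:38 pm.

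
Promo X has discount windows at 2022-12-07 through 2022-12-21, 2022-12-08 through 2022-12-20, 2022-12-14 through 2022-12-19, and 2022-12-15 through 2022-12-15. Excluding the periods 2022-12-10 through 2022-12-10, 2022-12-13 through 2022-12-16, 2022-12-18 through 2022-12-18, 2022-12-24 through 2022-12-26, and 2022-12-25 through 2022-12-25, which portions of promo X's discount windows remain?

Merge the first list: 2022-12-07 through 2022-12-21.
Merge the second list: 2022-12-10 through 2022-12-10, 2022-12-13 through 2022-12-16, 2022-12-18 through 2022-12-18, 2022-12-24 through 2022-12-26.
2022-12-07 through 2022-12-21 minus B → 2022-12-07 through 2022-12-09, 2022-12-11 through 2022-12-12, 2022-12-17 through 2022-12-17, 2022-12-19 through 2022-12-21.

2022-12-07 through 2022-12-09, 2022-12-11 through 2022-12-12, 2022-12-17 through 2022-12-17, 2022-12-19 through 2022-12-21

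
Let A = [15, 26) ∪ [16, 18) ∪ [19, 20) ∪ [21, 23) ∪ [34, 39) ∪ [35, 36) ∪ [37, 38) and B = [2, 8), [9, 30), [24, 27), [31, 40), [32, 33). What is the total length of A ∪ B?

First set merges to [15, 26), [34, 39).
Second set merges to [2, 8), [9, 30), [31, 40).
A ∪ B = [2, 8), [9, 30), [31, 40).
Total: 6 + 21 + 9 = 36.

36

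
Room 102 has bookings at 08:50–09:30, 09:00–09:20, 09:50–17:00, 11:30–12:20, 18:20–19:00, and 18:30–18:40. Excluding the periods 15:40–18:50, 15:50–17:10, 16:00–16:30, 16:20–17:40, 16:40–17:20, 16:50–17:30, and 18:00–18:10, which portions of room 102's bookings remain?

A, merged: 08:50–09:30, 09:50–17:00, 18:20–19:00.
B, merged: 15:40–18:50.
08:50–09:30: nothing removed.
09:50–17:00 \ B = 09:50–15:40.
18:20–19:00 \ B = 18:50–19:00.

08:50–09:30, 09:50–15:40, 18:50–19:00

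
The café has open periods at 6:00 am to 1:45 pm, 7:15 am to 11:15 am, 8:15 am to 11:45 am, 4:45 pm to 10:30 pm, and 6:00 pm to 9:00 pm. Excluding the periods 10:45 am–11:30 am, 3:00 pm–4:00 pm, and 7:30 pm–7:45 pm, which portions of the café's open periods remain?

6:00 am–10:45 am, 11:30 am–1:45 pm, 4:45 pm–7:30 pm, 7:45 pm–10:30 pm

A, merged: 6:00 am–1:45 pm, 4:45 pm–10:30 pm.
6:00 am–1:45 pm with B removed leaves 6:00 am–10:45 am, 11:30 am–1:45 pm.
4:45 pm–10:30 pm with B removed leaves 4:45 pm–7:30 pm, 7:45 pm–10:30 pm.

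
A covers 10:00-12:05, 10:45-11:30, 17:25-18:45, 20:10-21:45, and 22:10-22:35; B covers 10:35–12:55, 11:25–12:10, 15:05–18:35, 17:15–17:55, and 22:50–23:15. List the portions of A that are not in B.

10:00–10:35, 18:35–18:45, 20:10–21:45, 22:10–22:35

First set merges to 10:00–12:05, 17:25–18:45, 20:10–21:45, 22:10–22:35.
Second set merges to 10:35–12:55, 15:05–18:35, 22:50–23:15.
10:00–12:05 \ B = 10:00–10:35.
17:25–18:45 \ B = 18:35–18:45.
20:10–21:45: nothing removed.
22:10–22:35: nothing removed.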